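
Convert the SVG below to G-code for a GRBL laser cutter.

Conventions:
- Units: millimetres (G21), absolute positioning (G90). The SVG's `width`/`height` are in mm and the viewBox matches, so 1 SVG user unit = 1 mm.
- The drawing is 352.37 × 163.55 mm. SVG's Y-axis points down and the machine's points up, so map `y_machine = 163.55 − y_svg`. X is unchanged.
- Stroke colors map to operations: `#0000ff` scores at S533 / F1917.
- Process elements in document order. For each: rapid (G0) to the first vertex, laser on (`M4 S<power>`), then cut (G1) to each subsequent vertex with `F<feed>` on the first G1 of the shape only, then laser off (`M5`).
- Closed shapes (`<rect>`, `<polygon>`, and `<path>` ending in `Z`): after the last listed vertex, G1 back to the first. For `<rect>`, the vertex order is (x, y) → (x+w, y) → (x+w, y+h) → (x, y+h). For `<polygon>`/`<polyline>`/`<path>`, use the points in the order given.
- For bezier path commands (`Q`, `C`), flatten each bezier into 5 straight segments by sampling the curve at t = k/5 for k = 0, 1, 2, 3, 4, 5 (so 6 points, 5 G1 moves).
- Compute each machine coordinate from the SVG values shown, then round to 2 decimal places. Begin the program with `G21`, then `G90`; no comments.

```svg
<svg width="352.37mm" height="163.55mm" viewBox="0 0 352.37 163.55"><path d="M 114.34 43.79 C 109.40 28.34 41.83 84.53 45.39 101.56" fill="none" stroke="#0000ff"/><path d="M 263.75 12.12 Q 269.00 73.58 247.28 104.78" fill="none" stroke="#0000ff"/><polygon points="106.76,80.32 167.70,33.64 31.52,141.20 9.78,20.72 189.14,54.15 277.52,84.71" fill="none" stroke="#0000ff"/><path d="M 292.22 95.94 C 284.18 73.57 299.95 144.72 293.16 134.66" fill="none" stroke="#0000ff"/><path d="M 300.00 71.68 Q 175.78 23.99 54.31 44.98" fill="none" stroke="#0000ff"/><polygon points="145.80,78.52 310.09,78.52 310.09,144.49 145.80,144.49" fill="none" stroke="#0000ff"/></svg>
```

G21
G90
G0 X114.34 Y119.76
M4 S533
G1 X104.93 Y121.32 F1917
G1 X86.91 Y111.00
G1 X66.70 Y94.13
G1 X50.72 Y76.02
G1 X45.39 Y61.99
M5
G0 X263.75 Y151.43
M4 S533
G1 X264.77 Y128.06 F1917
G1 X263.63 Y107.10
G1 X260.34 Y88.57
G1 X254.89 Y72.46
G1 X247.28 Y58.77
M5
G0 X106.76 Y83.23
M4 S533
G1 X167.70 Y129.91 F1917
G1 X31.52 Y22.35
G1 X9.78 Y142.83
G1 X189.14 Y109.40
G1 X277.52 Y78.84
G1 X106.76 Y83.23
M5
G0 X292.22 Y67.61
M4 S533
G1 X289.88 Y71.21 F1917
G1 X291.03 Y60.75
G1 X293.45 Y44.62
G1 X294.90 Y31.20
G1 X293.16 Y28.89
M5
G0 X300.00 Y91.87
M4 S533
G1 X250.42 Y108.20 F1917
G1 X201.06 Y119.03
G1 X151.93 Y124.37
G1 X103.01 Y124.22
G1 X54.31 Y118.57
M5
G0 X145.80 Y85.03
M4 S533
G1 X310.09 Y85.03 F1917
G1 X310.09 Y19.06
G1 X145.80 Y19.06
G1 X145.80 Y85.03
M5

1 u = 1 mm; y_m = 163.55 − y.

[1] `<path>` cubic bezier, #0000ff→score S533 F1917: (114.34,119.76) → (104.93,121.32) → (86.91,111.00) → (66.70,94.13) → (50.72,76.02) → (45.39,61.99)

[2] `<path>` quadratic bezier, #0000ff→score S533 F1917: (263.75,151.43) → (264.77,128.06) → (263.63,107.10) → (260.34,88.57) → (254.89,72.46) → (247.28,58.77)

[3] `<polygon>` closed polygon, #0000ff→score S533 F1917: (106.76,83.23) → (167.70,129.91) → (31.52,22.35) → (9.78,142.83) → (189.14,109.40) → (277.52,78.84) → (106.76,83.23) (closed)

[4] `<path>` cubic bezier, #0000ff→score S533 F1917: (292.22,67.61) → (289.88,71.21) → (291.03,60.75) → (293.45,44.62) → (294.90,31.20) → (293.16,28.89)

[5] `<path>` quadratic bezier, #0000ff→score S533 F1917: (300.00,91.87) → (250.42,108.20) → (201.06,119.03) → (151.93,124.37) → (103.01,124.22) → (54.31,118.57)

[6] `<polygon>` rectangle, #0000ff→score S533 F1917: (145.80,85.03) → (310.09,85.03) → (310.09,19.06) → (145.80,19.06) → (145.80,85.03) (closed)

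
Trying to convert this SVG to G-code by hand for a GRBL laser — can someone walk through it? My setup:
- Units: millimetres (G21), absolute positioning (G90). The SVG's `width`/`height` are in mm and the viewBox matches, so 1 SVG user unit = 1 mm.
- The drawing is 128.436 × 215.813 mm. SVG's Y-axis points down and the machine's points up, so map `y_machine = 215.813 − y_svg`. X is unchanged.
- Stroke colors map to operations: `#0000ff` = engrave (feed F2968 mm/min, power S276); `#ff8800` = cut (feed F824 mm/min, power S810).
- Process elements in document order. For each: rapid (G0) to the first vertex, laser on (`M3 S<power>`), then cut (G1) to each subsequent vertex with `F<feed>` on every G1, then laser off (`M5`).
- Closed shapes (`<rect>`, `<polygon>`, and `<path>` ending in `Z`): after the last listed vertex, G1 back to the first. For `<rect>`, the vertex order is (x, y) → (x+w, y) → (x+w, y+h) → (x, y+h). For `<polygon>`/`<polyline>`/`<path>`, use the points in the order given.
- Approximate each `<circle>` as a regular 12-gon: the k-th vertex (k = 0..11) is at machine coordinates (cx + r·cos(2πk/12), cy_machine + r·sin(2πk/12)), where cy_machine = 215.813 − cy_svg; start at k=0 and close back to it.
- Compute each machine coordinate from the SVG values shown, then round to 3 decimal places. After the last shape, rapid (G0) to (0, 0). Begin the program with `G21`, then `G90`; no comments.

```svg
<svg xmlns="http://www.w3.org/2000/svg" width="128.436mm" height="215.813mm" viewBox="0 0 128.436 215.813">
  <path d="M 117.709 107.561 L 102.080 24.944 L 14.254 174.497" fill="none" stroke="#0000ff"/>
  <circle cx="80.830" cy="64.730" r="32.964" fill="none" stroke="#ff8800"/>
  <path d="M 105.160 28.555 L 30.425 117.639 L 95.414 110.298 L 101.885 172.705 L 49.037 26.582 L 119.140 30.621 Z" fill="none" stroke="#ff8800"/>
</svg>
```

Since the viewBox matches the mm dimensions, user units are millimetres directly. The only transform is the Y-flip y_m = 215.813 − y_svg.

Shape 1 is a open polyline drawn with `<path>`. Its stroke #0000ff means engrave at S276, F2968. After flipping Y the toolpath is (117.709,108.252) → (102.080,190.869) → (14.254,41.316).

Shape 2 is a circle drawn with `<circle>`. Its stroke #ff8800 means cut at S810, F824. After flipping Y the toolpath is (113.794,151.083) → (109.378,167.565) → (97.312,179.631) → (80.830,184.047) → (64.348,179.631) → (52.282,167.565) → (47.866,151.083) → (52.282,134.601) → (64.348,122.535) → (80.830,118.119) → (97.312,122.535) → (109.378,134.601) → (113.794,151.083), returning to the start.

Shape 3 is a closed polygon drawn with `<path>`. Its stroke #ff8800 means cut at S810, F824. After flipping Y the toolpath is (105.160,187.258) → (30.425,98.174) → (95.414,105.515) → (101.885,43.108) → (49.037,189.231) → (119.140,185.192) → (105.160,187.258), returning to the start.

G21
G90
G0 X117.709 Y108.252
M3 S276
G1 X102.080 Y190.869 F2968
G1 X14.254 Y41.316 F2968
M5
G0 X113.794 Y151.083
M3 S810
G1 X109.378 Y167.565 F824
G1 X97.312 Y179.631 F824
G1 X80.830 Y184.047 F824
G1 X64.348 Y179.631 F824
G1 X52.282 Y167.565 F824
G1 X47.866 Y151.083 F824
G1 X52.282 Y134.601 F824
G1 X64.348 Y122.535 F824
G1 X80.830 Y118.119 F824
G1 X97.312 Y122.535 F824
G1 X109.378 Y134.601 F824
G1 X113.794 Y151.083 F824
M5
G0 X105.160 Y187.258
M3 S810
G1 X30.425 Y98.174 F824
G1 X95.414 Y105.515 F824
G1 X101.885 Y43.108 F824
G1 X49.037 Y189.231 F824
G1 X119.140 Y185.192 F824
G1 X105.160 Y187.258 F824
M5
G0 X0.000 Y0.000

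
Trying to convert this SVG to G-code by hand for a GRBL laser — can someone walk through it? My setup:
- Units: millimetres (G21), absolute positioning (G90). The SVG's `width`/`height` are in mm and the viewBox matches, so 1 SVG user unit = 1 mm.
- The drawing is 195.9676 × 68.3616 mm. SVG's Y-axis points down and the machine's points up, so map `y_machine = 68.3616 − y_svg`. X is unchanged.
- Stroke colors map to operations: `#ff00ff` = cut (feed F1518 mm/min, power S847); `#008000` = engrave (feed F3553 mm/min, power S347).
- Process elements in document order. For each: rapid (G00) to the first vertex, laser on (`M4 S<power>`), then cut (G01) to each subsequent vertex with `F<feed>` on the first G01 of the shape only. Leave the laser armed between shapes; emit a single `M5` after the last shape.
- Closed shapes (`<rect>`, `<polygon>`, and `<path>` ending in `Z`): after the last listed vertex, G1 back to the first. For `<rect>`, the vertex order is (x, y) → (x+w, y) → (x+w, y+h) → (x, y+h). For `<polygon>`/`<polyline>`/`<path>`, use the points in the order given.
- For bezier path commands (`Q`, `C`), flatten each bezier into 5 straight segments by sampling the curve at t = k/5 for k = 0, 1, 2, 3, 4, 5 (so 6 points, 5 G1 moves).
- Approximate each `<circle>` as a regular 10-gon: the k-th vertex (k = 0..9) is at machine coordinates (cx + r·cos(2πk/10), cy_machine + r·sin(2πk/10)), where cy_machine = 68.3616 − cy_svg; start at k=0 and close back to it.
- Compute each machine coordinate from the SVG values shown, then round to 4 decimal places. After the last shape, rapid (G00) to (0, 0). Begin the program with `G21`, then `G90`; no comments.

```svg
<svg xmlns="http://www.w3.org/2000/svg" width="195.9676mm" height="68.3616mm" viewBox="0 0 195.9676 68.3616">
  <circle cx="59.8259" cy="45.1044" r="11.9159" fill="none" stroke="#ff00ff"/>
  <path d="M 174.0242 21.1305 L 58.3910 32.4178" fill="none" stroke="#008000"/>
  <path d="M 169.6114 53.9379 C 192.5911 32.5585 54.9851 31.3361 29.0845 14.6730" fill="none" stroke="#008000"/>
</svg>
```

G21
G90
G00 X71.7418 Y23.2572
M4 S847
G01 X69.4661 Y30.2612 F1518
G01 X63.5081 Y34.5899
G01 X56.1437 Y34.5899
G01 X50.1857 Y30.2612
G01 X47.9100 Y23.2572
G01 X50.1857 Y16.2532
G01 X56.1437 Y11.9245
G01 X63.5081 Y11.9245
G01 X69.4661 Y16.2532
G01 X71.7418 Y23.2572
G00 X174.0242 Y47.2311
M4 S347
G01 X58.3910 Y35.9438 F3553
G00 X169.6114 Y14.4237
M4 S347
G01 X166.3073 Y25.1173 F3553
G01 X137.5325 Y32.6819
G01 X96.3572 Y38.8262
G01 X55.8512 Y45.2588
G01 X29.0845 Y53.6886
M5
G00 X0.0000 Y0.0000

1 u = 1 mm; y_m = 68.3616 − y.

[1] `<circle>` circle, #ff00ff→cut S847 F1518: (71.7418,23.2572) → (69.4661,30.2612) → (63.5081,34.5899) → (56.1437,34.5899) → (50.1857,30.2612) → (47.9100,23.2572) → (50.1857,16.2532) → (56.1437,11.9245) → (63.5081,11.9245) → (69.4661,16.2532) → (71.7418,23.2572) (closed)

[2] `<path>` line segment, #008000→engrave S347 F3553: (174.0242,47.2311) → (58.3910,35.9438)

[3] `<path>` cubic bezier, #008000→engrave S347 F3553: (169.6114,14.4237) → (166.3073,25.1173) → (137.5325,32.6819) → (96.3572,38.8262) → (55.8512,45.2588) → (29.0845,53.6886)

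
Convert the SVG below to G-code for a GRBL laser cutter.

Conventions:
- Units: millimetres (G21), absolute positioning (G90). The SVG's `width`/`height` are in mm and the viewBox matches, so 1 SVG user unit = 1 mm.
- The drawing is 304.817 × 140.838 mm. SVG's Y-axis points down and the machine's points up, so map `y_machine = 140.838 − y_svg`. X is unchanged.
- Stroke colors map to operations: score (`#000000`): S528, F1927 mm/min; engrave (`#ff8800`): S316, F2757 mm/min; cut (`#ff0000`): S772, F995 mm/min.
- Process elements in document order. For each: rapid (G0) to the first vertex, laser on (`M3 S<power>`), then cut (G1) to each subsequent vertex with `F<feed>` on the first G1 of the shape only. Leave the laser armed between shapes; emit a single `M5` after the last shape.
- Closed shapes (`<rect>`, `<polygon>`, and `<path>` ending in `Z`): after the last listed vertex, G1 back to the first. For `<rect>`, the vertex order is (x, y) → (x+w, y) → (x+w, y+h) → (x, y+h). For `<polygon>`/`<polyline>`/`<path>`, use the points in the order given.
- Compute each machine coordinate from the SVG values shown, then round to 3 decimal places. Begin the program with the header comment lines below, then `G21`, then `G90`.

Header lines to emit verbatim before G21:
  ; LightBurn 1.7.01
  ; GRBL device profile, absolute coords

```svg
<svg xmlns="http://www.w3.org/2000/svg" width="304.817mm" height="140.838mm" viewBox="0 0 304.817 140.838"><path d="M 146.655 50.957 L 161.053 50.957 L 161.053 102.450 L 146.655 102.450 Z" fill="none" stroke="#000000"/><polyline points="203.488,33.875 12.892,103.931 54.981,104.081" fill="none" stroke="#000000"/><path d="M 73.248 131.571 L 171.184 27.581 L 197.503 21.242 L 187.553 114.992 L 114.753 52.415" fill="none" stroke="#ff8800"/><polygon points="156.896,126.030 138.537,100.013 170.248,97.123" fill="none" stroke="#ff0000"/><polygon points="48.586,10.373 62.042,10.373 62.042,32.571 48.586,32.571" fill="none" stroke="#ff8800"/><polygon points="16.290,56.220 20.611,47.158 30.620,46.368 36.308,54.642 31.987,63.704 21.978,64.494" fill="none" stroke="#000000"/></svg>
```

; LightBurn 1.7.01
; GRBL device profile, absolute coords
G21
G90
G0 X146.655 Y89.881
M3 S528
G1 X161.053 Y89.881 F1927
G1 X161.053 Y38.388
G1 X146.655 Y38.388
G1 X146.655 Y89.881
G0 X203.488 Y106.963
M3 S528
G1 X12.892 Y36.907 F1927
G1 X54.981 Y36.757
G0 X73.248 Y9.267
M3 S316
G1 X171.184 Y113.257 F2757
G1 X197.503 Y119.596
G1 X187.553 Y25.846
G1 X114.753 Y88.423
G0 X156.896 Y14.808
M3 S772
G1 X138.537 Y40.825 F995
G1 X170.248 Y43.715
G1 X156.896 Y14.808
G0 X48.586 Y130.465
M3 S316
G1 X62.042 Y130.465 F2757
G1 X62.042 Y108.267
G1 X48.586 Y108.267
G1 X48.586 Y130.465
G0 X16.290 Y84.618
M3 S528
G1 X20.611 Y93.680 F1927
G1 X30.620 Y94.470
G1 X36.308 Y86.196
G1 X31.987 Y77.134
G1 X21.978 Y76.344
G1 X16.290 Y84.618
M5

1 u = 1 mm; y_m = 140.838 − y.

[1] `<path>` rectangle, #000000→score S528 F1927: (146.655,89.881) → (161.053,89.881) → (161.053,38.388) → (146.655,38.388) → (146.655,89.881) (closed)

[2] `<polyline>` open polyline, #000000→score S528 F1927: (203.488,106.963) → (12.892,36.907) → (54.981,36.757)

[3] `<path>` open polyline, #ff8800→engrave S316 F2757: (73.248,9.267) → (171.184,113.257) → (197.503,119.596) → (187.553,25.846) → (114.753,88.423)

[4] `<polygon>` regular polygon, #ff0000→cut S772 F995: (156.896,14.808) → (138.537,40.825) → (170.248,43.715) → (156.896,14.808) (closed)

[5] `<polygon>` rectangle, #ff8800→engrave S316 F2757: (48.586,130.465) → (62.042,130.465) → (62.042,108.267) → (48.586,108.267) → (48.586,130.465) (closed)

[6] `<polygon>` regular polygon, #000000→score S528 F1927: (16.290,84.618) → (20.611,93.680) → (30.620,94.470) → (36.308,86.196) → (31.987,77.134) → (21.978,76.344) → (16.290,84.618) (closed)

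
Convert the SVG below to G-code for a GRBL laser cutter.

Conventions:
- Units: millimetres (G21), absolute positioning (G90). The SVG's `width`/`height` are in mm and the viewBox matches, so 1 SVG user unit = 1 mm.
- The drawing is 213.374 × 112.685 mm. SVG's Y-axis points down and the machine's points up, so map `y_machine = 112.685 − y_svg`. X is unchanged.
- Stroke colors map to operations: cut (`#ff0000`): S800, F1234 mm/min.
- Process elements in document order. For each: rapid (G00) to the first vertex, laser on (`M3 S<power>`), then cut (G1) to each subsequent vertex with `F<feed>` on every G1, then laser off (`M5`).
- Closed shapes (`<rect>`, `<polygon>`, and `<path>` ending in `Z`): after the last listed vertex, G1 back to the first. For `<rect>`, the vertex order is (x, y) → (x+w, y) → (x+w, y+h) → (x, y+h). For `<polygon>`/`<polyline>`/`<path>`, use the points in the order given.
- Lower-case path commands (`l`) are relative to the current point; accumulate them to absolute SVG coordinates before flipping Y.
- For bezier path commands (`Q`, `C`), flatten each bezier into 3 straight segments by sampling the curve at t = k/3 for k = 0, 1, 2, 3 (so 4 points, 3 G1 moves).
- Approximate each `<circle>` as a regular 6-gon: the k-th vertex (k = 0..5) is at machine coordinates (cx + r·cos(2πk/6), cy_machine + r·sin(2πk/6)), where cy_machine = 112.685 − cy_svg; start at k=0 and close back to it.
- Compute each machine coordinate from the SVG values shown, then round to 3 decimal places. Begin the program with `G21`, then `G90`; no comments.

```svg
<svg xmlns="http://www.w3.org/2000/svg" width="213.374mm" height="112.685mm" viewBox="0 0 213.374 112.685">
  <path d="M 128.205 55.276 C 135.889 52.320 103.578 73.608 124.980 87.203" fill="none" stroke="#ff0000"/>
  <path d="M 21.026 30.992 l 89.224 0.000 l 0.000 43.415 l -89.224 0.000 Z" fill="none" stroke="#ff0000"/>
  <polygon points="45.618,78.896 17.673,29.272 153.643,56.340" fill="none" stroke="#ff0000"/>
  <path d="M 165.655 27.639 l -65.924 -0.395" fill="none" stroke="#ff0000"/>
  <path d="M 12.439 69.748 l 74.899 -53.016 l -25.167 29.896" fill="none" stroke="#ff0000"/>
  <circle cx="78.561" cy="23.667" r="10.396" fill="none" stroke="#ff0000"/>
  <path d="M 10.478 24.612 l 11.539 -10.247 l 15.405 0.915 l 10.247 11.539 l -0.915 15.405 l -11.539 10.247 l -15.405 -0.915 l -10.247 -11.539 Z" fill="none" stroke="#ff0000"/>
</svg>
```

1 u = 1 mm; y_m = 112.685 − y.

[1] `<path>` cubic bezier, #ff0000→cut S800 F1234: (128.205,57.409) → (126.028,53.467) → (118.012,40.458) → (124.980,25.482)

[2] `<path>` rectangle, #ff0000→cut S800 F1234: (21.026,81.693) → (110.250,81.693) → (110.250,38.278) → (21.026,38.278) → (21.026,81.693) (closed)

[3] `<polygon>` closed polygon, #ff0000→cut S800 F1234: (45.618,33.789) → (17.673,83.413) → (153.643,56.345) → (45.618,33.789) (closed)

[4] `<path>` line segment, #ff0000→cut S800 F1234: (165.655,85.046) → (99.731,85.441)

[5] `<path>` open polyline, #ff0000→cut S800 F1234: (12.439,42.937) → (87.338,95.953) → (62.171,66.057)

[6] `<circle>` circle, #ff0000→cut S800 F1234: (88.957,89.018) → (83.759,98.021) → (73.363,98.021) → (68.165,89.018) → (73.363,80.015) → (83.759,80.015) → (88.957,89.018) (closed)

[7] `<path>` regular polygon, #ff0000→cut S800 F1234: (10.478,88.073) → (22.017,98.320) → (37.422,97.405) → (47.669,85.866) → (46.754,70.461) → (35.215,60.214) → (19.810,61.129) → (9.563,72.668) → (10.478,88.073) (closed)

G21
G90
G00 X128.205 Y57.409
M3 S800
G1 X126.028 Y53.467 F1234
G1 X118.012 Y40.458 F1234
G1 X124.980 Y25.482 F1234
M5
G00 X21.026 Y81.693
M3 S800
G1 X110.250 Y81.693 F1234
G1 X110.250 Y38.278 F1234
G1 X21.026 Y38.278 F1234
G1 X21.026 Y81.693 F1234
M5
G00 X45.618 Y33.789
M3 S800
G1 X17.673 Y83.413 F1234
G1 X153.643 Y56.345 F1234
G1 X45.618 Y33.789 F1234
M5
G00 X165.655 Y85.046
M3 S800
G1 X99.731 Y85.441 F1234
M5
G00 X12.439 Y42.937
M3 S800
G1 X87.338 Y95.953 F1234
G1 X62.171 Y66.057 F1234
M5
G00 X88.957 Y89.018
M3 S800
G1 X83.759 Y98.021 F1234
G1 X73.363 Y98.021 F1234
G1 X68.165 Y89.018 F1234
G1 X73.363 Y80.015 F1234
G1 X83.759 Y80.015 F1234
G1 X88.957 Y89.018 F1234
M5
G00 X10.478 Y88.073
M3 S800
G1 X22.017 Y98.320 F1234
G1 X37.422 Y97.405 F1234
G1 X47.669 Y85.866 F1234
G1 X46.754 Y70.461 F1234
G1 X35.215 Y60.214 F1234
G1 X19.810 Y61.129 F1234
G1 X9.563 Y72.668 F1234
G1 X10.478 Y88.073 F1234
M5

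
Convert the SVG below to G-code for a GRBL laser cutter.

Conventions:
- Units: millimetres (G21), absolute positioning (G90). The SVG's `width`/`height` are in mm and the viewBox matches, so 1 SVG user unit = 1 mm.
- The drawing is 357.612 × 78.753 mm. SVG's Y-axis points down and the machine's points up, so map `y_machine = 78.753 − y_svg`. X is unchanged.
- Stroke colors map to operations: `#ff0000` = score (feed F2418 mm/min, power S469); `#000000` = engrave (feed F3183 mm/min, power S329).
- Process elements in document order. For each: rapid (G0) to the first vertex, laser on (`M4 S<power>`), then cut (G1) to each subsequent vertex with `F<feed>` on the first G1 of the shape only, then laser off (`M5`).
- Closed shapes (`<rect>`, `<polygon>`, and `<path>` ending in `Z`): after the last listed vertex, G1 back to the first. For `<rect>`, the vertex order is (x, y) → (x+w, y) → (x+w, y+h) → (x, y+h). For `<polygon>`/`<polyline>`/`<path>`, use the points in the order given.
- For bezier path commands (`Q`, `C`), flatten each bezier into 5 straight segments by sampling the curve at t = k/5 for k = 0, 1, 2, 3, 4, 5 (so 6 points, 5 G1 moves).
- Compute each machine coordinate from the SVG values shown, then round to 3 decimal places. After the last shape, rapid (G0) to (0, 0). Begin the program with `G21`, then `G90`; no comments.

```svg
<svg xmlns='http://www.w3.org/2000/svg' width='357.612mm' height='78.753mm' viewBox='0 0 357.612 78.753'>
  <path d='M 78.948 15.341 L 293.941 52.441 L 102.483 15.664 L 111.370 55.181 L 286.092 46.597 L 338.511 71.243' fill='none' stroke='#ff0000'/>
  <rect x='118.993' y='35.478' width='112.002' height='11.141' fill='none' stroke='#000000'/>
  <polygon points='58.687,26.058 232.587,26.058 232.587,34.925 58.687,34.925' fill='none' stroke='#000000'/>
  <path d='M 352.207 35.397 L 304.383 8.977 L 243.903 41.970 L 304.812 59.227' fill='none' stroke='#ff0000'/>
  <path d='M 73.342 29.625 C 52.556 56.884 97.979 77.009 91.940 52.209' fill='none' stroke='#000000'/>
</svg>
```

1 u = 1 mm; y_m = 78.753 − y.

[1] `<path>` open polyline, #ff0000→score S469 F2418: (78.948,63.412) → (293.941,26.312) → (102.483,63.089) → (111.370,23.572) → (286.092,32.156) → (338.511,7.510)

[2] `<rect>` rectangle, #000000→engrave S329 F3183: (118.993,43.275) → (230.995,43.275) → (230.995,32.134) → (118.993,32.134) → (118.993,43.275) (closed)

[3] `<polygon>` rectangle, #000000→engrave S329 F3183: (58.687,52.695) → (232.587,52.695) → (232.587,43.828) → (58.687,43.828) → (58.687,52.695) (closed)

[4] `<path>` open polyline, #ff0000→score S469 F2418: (352.207,43.356) → (304.383,69.776) → (243.903,36.783) → (304.812,19.526)

[5] `<path>` cubic bezier, #000000→engrave S329 F3183: (73.342,49.128) → (67.874,33.931) → (72.648,22.260) → (82.016,15.929) → (90.329,16.753) → (91.940,26.544)

G21
G90
G0 X78.948 Y63.412
M4 S469
G1 X293.941 Y26.312 F2418
G1 X102.483 Y63.089
G1 X111.370 Y23.572
G1 X286.092 Y32.156
G1 X338.511 Y7.510
M5
G0 X118.993 Y43.275
M4 S329
G1 X230.995 Y43.275 F3183
G1 X230.995 Y32.134
G1 X118.993 Y32.134
G1 X118.993 Y43.275
M5
G0 X58.687 Y52.695
M4 S329
G1 X232.587 Y52.695 F3183
G1 X232.587 Y43.828
G1 X58.687 Y43.828
G1 X58.687 Y52.695
M5
G0 X352.207 Y43.356
M4 S469
G1 X304.383 Y69.776 F2418
G1 X243.903 Y36.783
G1 X304.812 Y19.526
M5
G0 X73.342 Y49.128
M4 S329
G1 X67.874 Y33.931 F3183
G1 X72.648 Y22.260
G1 X82.016 Y15.929
G1 X90.329 Y16.753
G1 X91.940 Y26.544
M5
G0 X0.000 Y0.000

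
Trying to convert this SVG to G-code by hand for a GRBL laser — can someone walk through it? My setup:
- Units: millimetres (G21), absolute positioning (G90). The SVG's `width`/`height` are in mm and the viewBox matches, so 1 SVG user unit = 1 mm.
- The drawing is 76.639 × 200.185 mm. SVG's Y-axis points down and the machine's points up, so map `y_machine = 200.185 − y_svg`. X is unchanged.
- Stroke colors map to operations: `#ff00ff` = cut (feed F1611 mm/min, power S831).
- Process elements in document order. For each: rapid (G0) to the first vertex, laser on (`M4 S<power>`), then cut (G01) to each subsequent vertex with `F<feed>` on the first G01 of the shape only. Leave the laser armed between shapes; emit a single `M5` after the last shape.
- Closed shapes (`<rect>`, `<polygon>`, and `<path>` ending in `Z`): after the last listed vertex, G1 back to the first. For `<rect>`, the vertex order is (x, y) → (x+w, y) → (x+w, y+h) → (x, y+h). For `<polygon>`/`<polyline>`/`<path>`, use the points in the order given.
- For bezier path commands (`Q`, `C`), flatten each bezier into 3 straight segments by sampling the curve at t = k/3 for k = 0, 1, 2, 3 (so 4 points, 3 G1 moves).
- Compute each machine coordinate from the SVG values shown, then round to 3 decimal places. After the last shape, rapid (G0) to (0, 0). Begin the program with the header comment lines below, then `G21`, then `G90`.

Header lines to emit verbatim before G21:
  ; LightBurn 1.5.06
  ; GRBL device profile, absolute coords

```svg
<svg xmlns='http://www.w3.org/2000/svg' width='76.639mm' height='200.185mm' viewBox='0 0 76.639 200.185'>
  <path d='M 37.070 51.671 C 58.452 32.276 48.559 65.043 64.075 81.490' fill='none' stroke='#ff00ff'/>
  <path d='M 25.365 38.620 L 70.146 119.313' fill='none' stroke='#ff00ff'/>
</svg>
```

viewBox `0 0 76.639 200.185` with mm width/height → 1 unit = 1 mm. Flip: y_m = 200.185 − y_svg.

**Shape 1** — `<path>` cubic bezier, stroke `#ff00ff` → cut (S831, F1611). Control points (SVG): P0=(37.070,51.671), P1=(58.452,32.276), P2=(48.559,65.043), P3=(64.075,81.490); sampled at t=k/3. Machine vertices: (37.070,148.514) → (50.126,153.058) → (54.929,138.046) → (64.075,118.695). Open path.

**Shape 2** — `<path>` line segment, stroke `#ff00ff` → cut (S831, F1611). Machine vertices: (25.365,161.565) → (70.146,80.872). Open path.

; LightBurn 1.5.06
; GRBL device profile, absolute coords
G21
G90
G0 X37.070 Y148.514
M4 S831
G01 X50.126 Y153.058 F1611
G01 X54.929 Y138.046
G01 X64.075 Y118.695
G0 X25.365 Y161.565
M4 S831
G01 X70.146 Y80.872 F1611
M5
G0 X0.000 Y0.000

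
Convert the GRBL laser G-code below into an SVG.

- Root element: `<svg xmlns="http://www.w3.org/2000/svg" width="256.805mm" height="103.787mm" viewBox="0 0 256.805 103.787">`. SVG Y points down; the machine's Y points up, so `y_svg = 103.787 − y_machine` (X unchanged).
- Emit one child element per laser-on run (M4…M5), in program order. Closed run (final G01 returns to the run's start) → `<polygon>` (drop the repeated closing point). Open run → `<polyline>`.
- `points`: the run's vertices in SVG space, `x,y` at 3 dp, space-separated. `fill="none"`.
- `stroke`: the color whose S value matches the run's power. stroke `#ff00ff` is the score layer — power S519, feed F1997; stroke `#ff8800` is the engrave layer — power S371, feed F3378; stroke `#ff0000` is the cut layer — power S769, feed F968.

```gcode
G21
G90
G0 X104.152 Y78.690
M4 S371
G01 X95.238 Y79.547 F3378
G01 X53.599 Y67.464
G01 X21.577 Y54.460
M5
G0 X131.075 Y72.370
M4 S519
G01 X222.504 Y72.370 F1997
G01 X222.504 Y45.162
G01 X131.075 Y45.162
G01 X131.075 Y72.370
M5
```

y_svg = 103.787 − y_m.

[1] S371→`#ff8800` (engrave); open run; points: 104.152,25.097 95.238,24.240 53.599,36.323 21.577,49.327

[2] S519→`#ff00ff` (score); closed run; points: 131.075,31.417 222.504,31.417 222.504,58.625 131.075,58.625

<svg xmlns="http://www.w3.org/2000/svg" width="256.805mm" height="103.787mm" viewBox="0 0 256.805 103.787">
  <polyline points="104.152,25.097 95.238,24.240 53.599,36.323 21.577,49.327" fill="none" stroke="#ff8800"/>
  <polygon points="131.075,31.417 222.504,31.417 222.504,58.625 131.075,58.625" fill="none" stroke="#ff00ff"/>
</svg>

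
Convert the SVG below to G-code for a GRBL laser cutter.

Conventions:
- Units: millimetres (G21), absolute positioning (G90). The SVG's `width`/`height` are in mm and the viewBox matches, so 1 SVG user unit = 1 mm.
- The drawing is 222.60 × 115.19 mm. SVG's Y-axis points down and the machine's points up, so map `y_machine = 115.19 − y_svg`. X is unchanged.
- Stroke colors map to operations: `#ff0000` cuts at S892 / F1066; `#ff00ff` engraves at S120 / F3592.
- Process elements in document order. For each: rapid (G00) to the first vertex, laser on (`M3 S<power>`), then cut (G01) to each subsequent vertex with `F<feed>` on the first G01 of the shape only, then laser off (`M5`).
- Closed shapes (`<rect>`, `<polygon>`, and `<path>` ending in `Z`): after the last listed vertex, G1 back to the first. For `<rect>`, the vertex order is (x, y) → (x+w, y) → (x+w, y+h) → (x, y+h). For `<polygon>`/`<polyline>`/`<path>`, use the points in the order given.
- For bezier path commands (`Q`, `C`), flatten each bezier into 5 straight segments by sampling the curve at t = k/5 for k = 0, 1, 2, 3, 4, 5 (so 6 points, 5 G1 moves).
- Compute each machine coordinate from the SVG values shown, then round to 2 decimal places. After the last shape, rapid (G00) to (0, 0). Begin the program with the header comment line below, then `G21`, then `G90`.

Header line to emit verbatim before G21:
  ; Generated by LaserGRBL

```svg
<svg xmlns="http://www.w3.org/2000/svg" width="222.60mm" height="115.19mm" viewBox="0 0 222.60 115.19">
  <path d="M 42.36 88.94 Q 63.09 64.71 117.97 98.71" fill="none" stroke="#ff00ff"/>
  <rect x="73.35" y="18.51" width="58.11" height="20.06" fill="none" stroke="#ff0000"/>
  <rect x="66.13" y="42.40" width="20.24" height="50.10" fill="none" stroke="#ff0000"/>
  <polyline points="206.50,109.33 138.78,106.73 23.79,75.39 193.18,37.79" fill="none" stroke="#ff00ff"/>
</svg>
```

; Generated by LaserGRBL
G21
G90
G00 X42.36 Y26.25
M3 S120
G01 X52.02 Y33.61 F3592
G01 X64.41 Y36.32
G01 X79.53 Y34.36
G01 X97.38 Y27.75
G01 X117.97 Y16.48
M5
G00 X73.35 Y96.68
M3 S892
G01 X131.46 Y96.68 F1066
G01 X131.46 Y76.62
G01 X73.35 Y76.62
G01 X73.35 Y96.68
M5
G00 X66.13 Y72.79
M3 S892
G01 X86.37 Y72.79 F1066
G01 X86.37 Y22.69
G01 X66.13 Y22.69
G01 X66.13 Y72.79
M5
G00 X206.50 Y5.86
M3 S120
G01 X138.78 Y8.46 F3592
G01 X23.79 Y39.80
G01 X193.18 Y77.40
M5
G00 X0.00 Y0.00

1 u = 1 mm; y_m = 115.19 − y.

[1] `<path>` quadratic bezier, #ff00ff→engrave S120 F3592: (42.36,26.25) → (52.02,33.61) → (64.41,36.32) → (79.53,34.36) → (97.38,27.75) → (117.97,16.48)

[2] `<rect>` rectangle, #ff0000→cut S892 F1066: (73.35,96.68) → (131.46,96.68) → (131.46,76.62) → (73.35,76.62) → (73.35,96.68) (closed)

[3] `<rect>` rectangle, #ff0000→cut S892 F1066: (66.13,72.79) → (86.37,72.79) → (86.37,22.69) → (66.13,22.69) → (66.13,72.79) (closed)

[4] `<polyline>` open polyline, #ff00ff→engrave S120 F3592: (206.50,5.86) → (138.78,8.46) → (23.79,39.80) → (193.18,77.40)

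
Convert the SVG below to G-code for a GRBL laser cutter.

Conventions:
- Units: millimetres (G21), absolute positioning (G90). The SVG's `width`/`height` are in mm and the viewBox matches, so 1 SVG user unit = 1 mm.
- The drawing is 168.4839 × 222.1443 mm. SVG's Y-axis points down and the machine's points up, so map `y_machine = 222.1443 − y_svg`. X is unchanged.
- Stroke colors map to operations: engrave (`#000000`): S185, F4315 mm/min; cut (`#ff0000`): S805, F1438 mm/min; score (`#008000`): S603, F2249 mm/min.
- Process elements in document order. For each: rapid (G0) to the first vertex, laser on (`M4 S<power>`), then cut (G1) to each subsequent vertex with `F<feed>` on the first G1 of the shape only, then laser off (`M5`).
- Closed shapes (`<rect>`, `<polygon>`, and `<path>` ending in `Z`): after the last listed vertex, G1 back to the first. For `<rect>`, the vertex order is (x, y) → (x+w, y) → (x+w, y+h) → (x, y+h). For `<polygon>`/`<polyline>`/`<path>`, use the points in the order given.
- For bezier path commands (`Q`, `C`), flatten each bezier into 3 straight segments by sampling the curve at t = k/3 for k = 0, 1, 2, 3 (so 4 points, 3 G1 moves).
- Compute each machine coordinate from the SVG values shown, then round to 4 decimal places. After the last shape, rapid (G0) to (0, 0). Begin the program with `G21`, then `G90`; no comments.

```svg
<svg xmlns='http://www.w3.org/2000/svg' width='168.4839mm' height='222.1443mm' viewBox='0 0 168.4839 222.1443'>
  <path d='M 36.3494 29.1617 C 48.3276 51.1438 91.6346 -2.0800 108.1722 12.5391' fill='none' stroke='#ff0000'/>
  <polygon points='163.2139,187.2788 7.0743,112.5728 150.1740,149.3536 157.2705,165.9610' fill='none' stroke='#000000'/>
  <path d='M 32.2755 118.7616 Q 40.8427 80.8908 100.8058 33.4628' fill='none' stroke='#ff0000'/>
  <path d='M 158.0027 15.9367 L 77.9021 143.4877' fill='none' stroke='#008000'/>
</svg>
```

1 u = 1 mm; y_m = 222.1443 − y.

[1] `<path>` cubic bezier, #ff0000→cut S805 F1438: (36.3494,192.9826) → (56.6187,190.7710) → (84.8633,206.9081) → (108.1722,209.6052)

[2] `<polygon>` closed polygon, #000000→engrave S185 F4315: (163.2139,34.8655) → (7.0743,109.5715) → (150.1740,72.7907) → (157.2705,56.1833) → (163.2139,34.8655) (closed)

[3] `<path>` quadratic bezier, #ff0000→cut S805 F1438: (32.2755,103.3827) → (43.6976,129.6918) → (66.5411,158.1247) → (100.8058,188.6815)

[4] `<path>` line segment, #008000→score S603 F2249: (158.0027,206.2076) → (77.9021,78.6566)

G21
G90
G0 X36.3494 Y192.9826
M4 S805
G1 X56.6187 Y190.7710 F1438
G1 X84.8633 Y206.9081
G1 X108.1722 Y209.6052
M5
G0 X163.2139 Y34.8655
M4 S185
G1 X7.0743 Y109.5715 F4315
G1 X150.1740 Y72.7907
G1 X157.2705 Y56.1833
G1 X163.2139 Y34.8655
M5
G0 X32.2755 Y103.3827
M4 S805
G1 X43.6976 Y129.6918 F1438
G1 X66.5411 Y158.1247
G1 X100.8058 Y188.6815
M5
G0 X158.0027 Y206.2076
M4 S603
G1 X77.9021 Y78.6566 F2249
M5
G0 X0.0000 Y0.0000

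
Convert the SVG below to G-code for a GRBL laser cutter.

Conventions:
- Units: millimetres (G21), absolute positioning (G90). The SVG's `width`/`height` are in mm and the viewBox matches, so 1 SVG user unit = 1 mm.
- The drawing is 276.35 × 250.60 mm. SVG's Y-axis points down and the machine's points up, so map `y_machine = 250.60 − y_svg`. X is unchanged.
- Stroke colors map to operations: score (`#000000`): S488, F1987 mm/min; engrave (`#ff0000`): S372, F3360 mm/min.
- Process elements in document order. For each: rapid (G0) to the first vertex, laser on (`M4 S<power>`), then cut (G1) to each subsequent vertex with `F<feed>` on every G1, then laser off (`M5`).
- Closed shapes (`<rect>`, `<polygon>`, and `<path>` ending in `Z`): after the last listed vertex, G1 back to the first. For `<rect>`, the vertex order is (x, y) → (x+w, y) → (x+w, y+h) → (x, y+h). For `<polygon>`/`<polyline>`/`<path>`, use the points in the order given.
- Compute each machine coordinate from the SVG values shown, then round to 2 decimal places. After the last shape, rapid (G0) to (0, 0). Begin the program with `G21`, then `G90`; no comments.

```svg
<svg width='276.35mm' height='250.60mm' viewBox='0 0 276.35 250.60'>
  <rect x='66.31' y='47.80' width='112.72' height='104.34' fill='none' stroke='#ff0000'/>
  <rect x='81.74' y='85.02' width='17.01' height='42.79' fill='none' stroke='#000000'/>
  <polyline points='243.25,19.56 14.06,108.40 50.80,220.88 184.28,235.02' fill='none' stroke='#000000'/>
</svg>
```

G21
G90
G0 X66.31 Y202.80
M4 S372
G1 X179.03 Y202.80 F3360
G1 X179.03 Y98.46 F3360
G1 X66.31 Y98.46 F3360
G1 X66.31 Y202.80 F3360
M5
G0 X81.74 Y165.58
M4 S488
G1 X98.75 Y165.58 F1987
G1 X98.75 Y122.79 F1987
G1 X81.74 Y122.79 F1987
G1 X81.74 Y165.58 F1987
M5
G0 X243.25 Y231.04
M4 S488
G1 X14.06 Y142.20 F1987
G1 X50.80 Y29.72 F1987
G1 X184.28 Y15.58 F1987
M5
G0 X0.00 Y0.00

1 u = 1 mm; y_m = 250.60 − y.

[1] `<rect>` rectangle, #ff0000→engrave S372 F3360: (66.31,202.80) → (179.03,202.80) → (179.03,98.46) → (66.31,98.46) → (66.31,202.80) (closed)

[2] `<rect>` rectangle, #000000→score S488 F1987: (81.74,165.58) → (98.75,165.58) → (98.75,122.79) → (81.74,122.79) → (81.74,165.58) (closed)

[3] `<polyline>` open polyline, #000000→score S488 F1987: (243.25,231.04) → (14.06,142.20) → (50.80,29.72) → (184.28,15.58)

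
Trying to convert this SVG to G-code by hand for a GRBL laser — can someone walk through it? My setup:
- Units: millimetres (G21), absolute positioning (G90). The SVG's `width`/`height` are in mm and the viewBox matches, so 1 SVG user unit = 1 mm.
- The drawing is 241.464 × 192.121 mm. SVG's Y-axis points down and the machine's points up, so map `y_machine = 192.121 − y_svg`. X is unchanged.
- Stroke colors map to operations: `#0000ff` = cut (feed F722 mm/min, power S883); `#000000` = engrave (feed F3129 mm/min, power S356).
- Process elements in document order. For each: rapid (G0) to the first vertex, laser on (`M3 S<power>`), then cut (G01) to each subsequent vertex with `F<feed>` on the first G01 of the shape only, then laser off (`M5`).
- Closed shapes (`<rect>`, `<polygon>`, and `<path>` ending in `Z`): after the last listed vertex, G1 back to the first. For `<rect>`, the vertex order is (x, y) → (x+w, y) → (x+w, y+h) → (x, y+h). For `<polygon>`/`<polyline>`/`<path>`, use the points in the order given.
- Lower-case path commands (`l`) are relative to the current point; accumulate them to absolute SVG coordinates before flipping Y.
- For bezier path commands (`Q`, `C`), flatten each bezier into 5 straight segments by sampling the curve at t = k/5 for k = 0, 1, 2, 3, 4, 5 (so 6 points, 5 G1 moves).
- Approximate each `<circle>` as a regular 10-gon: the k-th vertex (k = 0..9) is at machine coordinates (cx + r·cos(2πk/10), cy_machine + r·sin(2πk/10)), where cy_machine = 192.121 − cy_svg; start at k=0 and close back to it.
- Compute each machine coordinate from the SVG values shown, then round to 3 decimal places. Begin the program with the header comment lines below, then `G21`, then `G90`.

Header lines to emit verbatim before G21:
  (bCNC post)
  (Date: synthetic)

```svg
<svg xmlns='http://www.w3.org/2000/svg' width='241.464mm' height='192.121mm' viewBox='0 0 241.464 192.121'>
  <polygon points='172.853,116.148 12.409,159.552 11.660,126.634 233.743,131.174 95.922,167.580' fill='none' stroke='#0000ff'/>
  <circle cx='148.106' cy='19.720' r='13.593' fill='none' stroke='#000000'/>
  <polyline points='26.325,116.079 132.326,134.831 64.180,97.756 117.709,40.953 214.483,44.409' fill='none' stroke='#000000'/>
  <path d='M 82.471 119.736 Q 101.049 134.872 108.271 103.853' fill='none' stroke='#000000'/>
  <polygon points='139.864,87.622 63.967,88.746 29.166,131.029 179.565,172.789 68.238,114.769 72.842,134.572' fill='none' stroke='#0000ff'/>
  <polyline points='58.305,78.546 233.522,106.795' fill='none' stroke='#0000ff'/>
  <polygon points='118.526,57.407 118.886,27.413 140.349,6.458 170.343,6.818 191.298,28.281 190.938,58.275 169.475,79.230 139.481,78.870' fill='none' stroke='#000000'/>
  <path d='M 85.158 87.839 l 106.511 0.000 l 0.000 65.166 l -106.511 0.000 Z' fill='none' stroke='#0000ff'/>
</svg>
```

(bCNC post)
(Date: synthetic)
G21
G90
G0 X172.853 Y75.973
M3 S883
G01 X12.409 Y32.569 F722
G01 X11.660 Y65.487
G01 X233.743 Y60.947
G01 X95.922 Y24.541
G01 X172.853 Y75.973
M5
G0 X161.699 Y172.401
M3 S356
G01 X159.103 Y180.391 F3129
G01 X152.306 Y185.329
G01 X143.906 Y185.329
G01 X137.109 Y180.391
G01 X134.513 Y172.401
G01 X137.109 Y164.411
G01 X143.906 Y159.473
G01 X152.306 Y159.473
G01 X159.103 Y164.411
G01 X161.699 Y172.401
M5
G0 X26.325 Y76.042
M3 S356
G01 X132.326 Y57.290 F3129
G01 X64.180 Y94.365
G01 X117.709 Y151.168
G01 X214.483 Y147.712
M5
G0 X82.471 Y72.385
M3 S356
G01 X89.448 Y68.177 F3129
G01 X95.516 Y67.661
G01 X100.676 Y70.838
G01 X104.928 Y77.707
G01 X108.271 Y88.268
M5
G0 X139.864 Y104.499
M3 S883
G01 X63.967 Y103.375 F722
G01 X29.166 Y61.092
G01 X179.565 Y19.332
G01 X68.238 Y77.352
G01 X72.842 Y57.549
G01 X139.864 Y104.499
M5
G0 X58.305 Y113.575
M3 S883
G01 X233.522 Y85.326 F722
M5
G0 X118.526 Y134.714
M3 S356
G01 X118.886 Y164.708 F3129
G01 X140.349 Y185.663
G01 X170.343 Y185.303
G01 X191.298 Y163.840
G01 X190.938 Y133.846
G01 X169.475 Y112.891
G01 X139.481 Y113.251
G01 X118.526 Y134.714
M5
G0 X85.158 Y104.282
M3 S883
G01 X191.669 Y104.282 F722
G01 X191.669 Y39.116
G01 X85.158 Y39.116
G01 X85.158 Y104.282
M5

viewBox `0 0 241.464 192.121` with mm width/height → 1 unit = 1 mm. Flip: y_m = 192.121 − y_svg.

**Shape 1** — `<polygon>` closed polygon, stroke `#0000ff` → cut (S883, F722). Machine vertices: (172.853,75.973) → (12.409,32.569) → (11.660,65.487) → (233.743,60.947) → (95.922,24.541) → (172.853,75.973). Closed: final G1 returns to the first vertex.

**Shape 2** — `<circle>` circle, stroke `#000000` → engrave (S356, F3129). Machine vertices: (161.699,172.401) → (159.103,180.391) → (152.306,185.329) → (143.906,185.329) → (137.109,180.391) → (134.513,172.401) → (137.109,164.411) → (143.906,159.473) → (152.306,159.473) → (159.103,164.411) → (161.699,172.401). Closed: final G1 returns to the first vertex.

**Shape 3** — `<polyline>` open polyline, stroke `#000000` → engrave (S356, F3129). Machine vertices: (26.325,76.042) → (132.326,57.290) → (64.180,94.365) → (117.709,151.168) → (214.483,147.712). Open path.

**Shape 4** — `<path>` quadratic bezier, stroke `#000000` → engrave (S356, F3129). Control points (SVG): P0=(82.471,119.736), P1=(101.049,134.872), P2=(108.271,103.853); sampled at t=k/5. Machine vertices: (82.471,72.385) → (89.448,68.177) → (95.516,67.661) → (100.676,70.838) → (104.928,77.707) → (108.271,88.268). Open path.

**Shape 5** — `<polygon>` closed polygon, stroke `#0000ff` → cut (S883, F722). Machine vertices: (139.864,104.499) → (63.967,103.375) → (29.166,61.092) → (179.565,19.332) → (68.238,77.352) → (72.842,57.549) → (139.864,104.499). Closed: final G1 returns to the first vertex.

**Shape 6** — `<polyline>` line segment, stroke `#0000ff` → cut (S883, F722). Machine vertices: (58.305,113.575) → (233.522,85.326). Open path.

**Shape 7** — `<polygon>` regular polygon, stroke `#000000` → engrave (S356, F3129). Machine vertices: (118.526,134.714) → (118.886,164.708) → (140.349,185.663) → (170.343,185.303) → (191.298,163.840) → (190.938,133.846) → (169.475,112.891) → (139.481,113.251) → (118.526,134.714). Closed: final G1 returns to the first vertex.

**Shape 8** — `<path>` rectangle, stroke `#0000ff` → cut (S883, F722). Machine vertices: (85.158,104.282) → (191.669,104.282) → (191.669,39.116) → (85.158,39.116) → (85.158,104.282). Closed: final G1 returns to the first vertex.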